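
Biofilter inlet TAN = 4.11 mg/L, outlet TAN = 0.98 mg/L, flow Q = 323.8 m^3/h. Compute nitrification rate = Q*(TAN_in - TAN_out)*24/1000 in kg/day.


Concentration drop: TAN_in - TAN_out = 4.11 - 0.98 = 3.13 mg/L
Hourly TAN removed = Q * dTAN = 323.8 m^3/h * 3.13 mg/L = 1013.494 g/h  (m^3/h * mg/L = g/h)
Daily TAN removed = 1013.494 * 24 = 24323.856 g/day
Convert to kg/day: 24323.856 / 1000 = 24.323856 kg/day

24.323856 kg/day


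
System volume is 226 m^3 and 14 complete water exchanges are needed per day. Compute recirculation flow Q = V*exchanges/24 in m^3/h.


Daily recirculation volume = 226 m^3 * 14 = 3164 m^3/day
Flow rate Q = daily volume / 24 h = 3164 / 24 = 131.833 m^3/h

131.833 m^3/h


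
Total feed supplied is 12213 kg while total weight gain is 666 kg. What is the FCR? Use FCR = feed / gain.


FCR = feed consumed / weight gained
FCR = 12213 kg / 666 kg = 18.3378

18.3378


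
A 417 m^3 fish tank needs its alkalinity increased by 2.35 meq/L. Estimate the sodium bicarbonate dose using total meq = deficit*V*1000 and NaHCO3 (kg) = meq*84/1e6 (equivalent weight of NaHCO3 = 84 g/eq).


Tank volume in L = 417 m^3 * 1000 = 417000 L
Total meq required = 2.35 meq/L * 417000 L = 979950 meq
NaHCO3 mass = 979950 meq * 84 mg/meq / 1e6 = 82.3158 kg

82.3158 kg


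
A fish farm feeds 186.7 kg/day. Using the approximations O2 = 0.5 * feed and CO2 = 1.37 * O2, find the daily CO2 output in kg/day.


O2 = 186.7 * 0.5 = 93.35
CO2 = 93.35 * 1.37 = 127.8895

127.8895 kg/day


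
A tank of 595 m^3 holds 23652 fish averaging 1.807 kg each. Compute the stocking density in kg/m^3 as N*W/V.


Total biomass = 23652 fish * 1.807 kg = 42739.164 kg
Density = total biomass / volume = 42739.164 / 595 = 71.8305 kg/m^3

71.8305 kg/m^3


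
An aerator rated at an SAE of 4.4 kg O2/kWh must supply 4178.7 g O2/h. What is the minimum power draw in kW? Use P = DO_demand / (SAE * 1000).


SAE in g O2/kWh = 4.4 * 1000 = 4400 g/kWh
P = DO_demand / SAE_g = 4178.7 / 4400 = 0.949705 kW

0.949705 kW


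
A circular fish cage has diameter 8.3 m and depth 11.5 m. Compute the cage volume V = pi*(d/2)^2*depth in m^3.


r = d/2 = 8.3/2 = 4.15 m
Base area = pi*r^2 = pi*4.15^2 = 54.106079 m^2
Volume = 54.106079 * 11.5 = 622.22 m^3

622.22 m^3


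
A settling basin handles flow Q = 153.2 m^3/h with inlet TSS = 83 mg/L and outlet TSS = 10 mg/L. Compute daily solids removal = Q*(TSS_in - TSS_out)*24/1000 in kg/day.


Concentration drop: TSS_in - TSS_out = 83 - 10 = 73 mg/L
Hourly solids removed = Q * dTSS = 153.2 m^3/h * 73 mg/L = 11183.6 g/h  (m^3/h * mg/L = g/h)
Daily solids removed = 11183.6 * 24 = 268406.4 g/day
Convert g to kg: 268406.4 / 1000 = 268.4064 kg/day

268.4064 kg/day


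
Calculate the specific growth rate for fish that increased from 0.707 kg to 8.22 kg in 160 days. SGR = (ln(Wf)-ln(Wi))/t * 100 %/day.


ln(W_f) = ln(8.22) = 2.1065702
ln(W_i) = ln(0.707) = -0.34672461
ln(W_f) - ln(W_i) = 2.1065702 - -0.34672461 = 2.4532948
SGR = 2.4532948 / 160 * 100 = 1.53331 %/day

1.53331 %/day


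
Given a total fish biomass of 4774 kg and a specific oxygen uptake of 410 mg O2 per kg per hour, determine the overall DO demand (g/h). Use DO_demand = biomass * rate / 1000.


Total O2 consumption (mg/h) = 4774 kg * 410 mg/(kg*h) = 1957340 mg/h
Convert to g/h: 1957340 / 1000 = 1957.34 g/h

1957.34 g/h


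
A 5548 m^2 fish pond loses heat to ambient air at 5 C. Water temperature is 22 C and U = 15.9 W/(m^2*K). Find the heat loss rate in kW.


Temperature difference dT = 22 - 5 = 17 K
Heat loss (W) = U * A * dT = 15.9 * 5548 * 17 = 1499624.4 W
Convert to kW: 1499624.4 / 1000 = 1499.6244 kW

1499.6244 kW


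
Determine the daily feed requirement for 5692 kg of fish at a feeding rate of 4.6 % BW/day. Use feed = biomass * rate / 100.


Feeding rate fraction = 4.6% / 100 = 0.046
Daily feed = 5692 kg * 0.046 = 261.832 kg/day

261.832 kg/day


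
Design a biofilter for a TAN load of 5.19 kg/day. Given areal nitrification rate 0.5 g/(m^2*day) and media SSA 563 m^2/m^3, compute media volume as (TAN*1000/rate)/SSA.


A = 5.19*1000 / 0.5 = 10380 m^2
V = 10380 / 563 = 18.4369

18.4369 m^3


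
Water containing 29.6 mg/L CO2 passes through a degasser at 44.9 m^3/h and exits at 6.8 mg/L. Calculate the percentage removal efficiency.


CO2_out / CO2_in = 6.8 / 29.6 = 0.22972973
Fraction remaining = 0.22972973
efficiency = (1 - 0.22972973) * 100 = 77.027 %

77.027 %


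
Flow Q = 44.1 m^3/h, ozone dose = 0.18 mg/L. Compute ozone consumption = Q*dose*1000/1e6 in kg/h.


O3 demand (mg/h) = Q * dose * 1000 = 44.1 * 0.18 * 1000 = 7938 mg/h
Convert mg to kg: 7938 / 1e6 = 0.007938 kg/h

0.007938 kg/h


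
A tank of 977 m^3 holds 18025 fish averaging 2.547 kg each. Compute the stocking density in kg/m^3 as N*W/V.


Total biomass = 18025 fish * 2.547 kg = 45909.675 kg
Density = total biomass / volume = 45909.675 / 977 = 46.9905 kg/m^3

46.9905 kg/m^3


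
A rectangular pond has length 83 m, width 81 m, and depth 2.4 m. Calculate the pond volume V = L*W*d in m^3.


Base area = L * W = 83 * 81 = 6723 m^2
Volume = area * depth = 6723 * 2.4 = 16135.2 m^3

16135.2 m^3


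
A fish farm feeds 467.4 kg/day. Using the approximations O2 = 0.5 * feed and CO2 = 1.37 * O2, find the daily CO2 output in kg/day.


O2 = 467.4 * 0.5 = 233.7
CO2 = 233.7 * 1.37 = 320.169

320.169 kg/day


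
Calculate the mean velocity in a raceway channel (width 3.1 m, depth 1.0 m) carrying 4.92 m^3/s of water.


Cross-sectional area = W * d = 3.1 * 1.0 = 3.1 m^2
Velocity = Q / A = 4.92 / 3.1 = 1.5871 m/s

1.5871 m/s


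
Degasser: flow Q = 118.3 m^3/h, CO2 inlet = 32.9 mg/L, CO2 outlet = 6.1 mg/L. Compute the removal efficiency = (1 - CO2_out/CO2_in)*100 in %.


CO2_out / CO2_in = 6.1 / 32.9 = 0.18541033
Fraction remaining = 0.18541033
efficiency = (1 - 0.18541033) * 100 = 81.459 %

81.459 %


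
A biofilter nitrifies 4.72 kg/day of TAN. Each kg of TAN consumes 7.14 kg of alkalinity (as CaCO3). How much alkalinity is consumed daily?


Alkalinity factor: 7.14 kg CaCO3 consumed per kg TAN nitrified
alk = 4.72 kg TAN * 7.14 = 33.7008 kg CaCO3/day

33.7008 kg CaCO3/day


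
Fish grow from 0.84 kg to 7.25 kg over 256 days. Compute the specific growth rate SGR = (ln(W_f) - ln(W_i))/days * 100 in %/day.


ln(W_f) = ln(7.25) = 1.9810015
ln(W_i) = ln(0.84) = -0.17435339
ln(W_f) - ln(W_i) = 1.9810015 - -0.17435339 = 2.1553549
SGR = 2.1553549 / 256 * 100 = 0.841936 %/day

0.841936 %/day


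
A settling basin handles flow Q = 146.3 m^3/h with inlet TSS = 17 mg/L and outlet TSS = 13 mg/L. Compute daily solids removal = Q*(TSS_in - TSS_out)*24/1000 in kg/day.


Concentration drop: TSS_in - TSS_out = 17 - 13 = 4 mg/L
Hourly solids removed = Q * dTSS = 146.3 m^3/h * 4 mg/L = 585.2 g/h  (m^3/h * mg/L = g/h)
Daily solids removed = 585.2 * 24 = 14044.8 g/day
Convert g to kg: 14044.8 / 1000 = 14.0448 kg/day

14.0448 kg/day


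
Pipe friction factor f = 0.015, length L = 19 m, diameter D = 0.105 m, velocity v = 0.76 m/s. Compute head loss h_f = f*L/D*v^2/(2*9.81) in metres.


v^2 = 0.76^2 = 0.5776 m^2/s^2
L/D = 19/0.105 = 180.95238
h_f = f*(L/D)*v^2/(2g) = 0.015 * 180.95238 * 0.5776 / 19.62 = 0.0799068 m

0.0799068 m


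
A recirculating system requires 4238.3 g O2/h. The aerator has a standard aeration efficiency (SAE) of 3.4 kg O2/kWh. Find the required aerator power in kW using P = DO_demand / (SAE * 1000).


SAE in g O2/kWh = 3.4 * 1000 = 3400 g/kWh
P = DO_demand / SAE_g = 4238.3 / 3400 = 1.24656 kW

1.24656 kW


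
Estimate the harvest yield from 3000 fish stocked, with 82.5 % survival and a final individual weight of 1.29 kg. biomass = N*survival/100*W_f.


Survivors = 3000 * 82.5/100 = 2475 fish
Harvest biomass = survivors * W_f = 2475 * 1.29 = 3192.75 kg

3192.75 kg


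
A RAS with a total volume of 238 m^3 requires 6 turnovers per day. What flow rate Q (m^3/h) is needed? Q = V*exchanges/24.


Daily recirculation volume = 238 m^3 * 6 = 1428 m^3/day
Flow rate Q = daily volume / 24 h = 1428 / 24 = 59.5 m^3/h

59.5 m^3/h


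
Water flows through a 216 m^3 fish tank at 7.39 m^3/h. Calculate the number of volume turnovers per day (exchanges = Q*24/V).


Daily flow volume = 7.39 m^3/h * 24 h = 177.36 m^3/day
Exchanges = daily flow / tank volume = 177.36 / 216 = 0.821111 exchanges/day

0.821111 exchanges/day


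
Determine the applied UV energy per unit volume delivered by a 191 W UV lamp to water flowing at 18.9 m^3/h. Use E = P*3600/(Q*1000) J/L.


Energy delivered per hour = 191 W * 3600 s = 687600 J/h
Volume treated per hour = 18.9 m^3/h * 1000 = 18900 L/h
dose = 687600 / 18900 = 36.381 J/L

36.381 J/L


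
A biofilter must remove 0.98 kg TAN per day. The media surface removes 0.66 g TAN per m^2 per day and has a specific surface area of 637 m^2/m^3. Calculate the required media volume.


A = 0.98*1000 / 0.66 = 1484.8485 m^2
V = 1484.8485 / 637 = 2.331

2.331 m^3


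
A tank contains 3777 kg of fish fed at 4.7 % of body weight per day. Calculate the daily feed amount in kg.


Feeding rate fraction = 4.7% / 100 = 0.047
Daily feed = 3777 kg * 0.047 = 177.519 kg/day

177.519 kg/day


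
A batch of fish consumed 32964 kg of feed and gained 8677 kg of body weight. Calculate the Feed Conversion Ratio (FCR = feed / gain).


FCR = feed consumed / weight gained
FCR = 32964 kg / 8677 kg = 3.79901

3.79901


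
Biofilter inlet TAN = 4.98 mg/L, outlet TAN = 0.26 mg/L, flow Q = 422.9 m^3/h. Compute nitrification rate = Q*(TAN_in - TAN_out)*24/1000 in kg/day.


Concentration drop: TAN_in - TAN_out = 4.98 - 0.26 = 4.72 mg/L
Hourly TAN removed = Q * dTAN = 422.9 m^3/h * 4.72 mg/L = 1996.088 g/h  (m^3/h * mg/L = g/h)
Daily TAN removed = 1996.088 * 24 = 47906.112 g/day
Convert to kg/day: 47906.112 / 1000 = 47.906112 kg/day

47.906112 kg/day


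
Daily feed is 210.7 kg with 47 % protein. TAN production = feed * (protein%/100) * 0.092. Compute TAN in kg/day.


Protein in feed = 210.7 * 47/100 = 99.029 kg/day
TAN = protein * 0.092 = 99.029 * 0.092 = 9.110668 kg/day

9.110668 kg/day


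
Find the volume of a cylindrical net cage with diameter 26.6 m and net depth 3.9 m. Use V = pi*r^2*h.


r = d/2 = 26.6/2 = 13.3 m
Base area = pi*r^2 = pi*13.3^2 = 555.71632 m^2
Volume = 555.71632 * 3.9 = 2167.29 m^3

2167.29 m^3


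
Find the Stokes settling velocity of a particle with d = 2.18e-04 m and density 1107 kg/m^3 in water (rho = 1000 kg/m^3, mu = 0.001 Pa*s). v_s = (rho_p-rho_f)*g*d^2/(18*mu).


Density difference: rho_p - rho_f = 1107 - 1000 = 107 kg/m^3
d^2 = (2.18e-04)^2 = 4.7524e-08 m^2
Numerator = (rho_p - rho_f) * g * d^2 = 107 * 9.81 * 4.7524e-08 = 4.9884517e-05
Denominator = 18 * mu = 18 * 0.001 = 0.018
v_s = 4.9884517e-05 / 0.018 = 0.00277136 m/s
Check: Re = rho_f * v_s * d / mu = 1000 * 0.00277136 * 2.18e-04 / 0.001 = 0.604 < 1, so Stokes' law applies.

0.00277136 m/s


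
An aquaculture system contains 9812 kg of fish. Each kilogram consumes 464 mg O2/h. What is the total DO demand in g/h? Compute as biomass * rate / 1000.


Total O2 consumption (mg/h) = 9812 kg * 464 mg/(kg*h) = 4552768 mg/h
Convert to g/h: 4552768 / 1000 = 4552.768 g/h

4552.768 g/h


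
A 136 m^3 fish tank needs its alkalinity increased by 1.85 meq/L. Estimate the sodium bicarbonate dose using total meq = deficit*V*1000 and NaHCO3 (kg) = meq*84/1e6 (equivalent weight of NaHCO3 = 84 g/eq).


Tank volume in L = 136 m^3 * 1000 = 136000 L
Total meq required = 1.85 meq/L * 136000 L = 251600 meq
NaHCO3 mass = 251600 meq * 84 mg/meq / 1e6 = 21.1344 kg

21.1344 kg


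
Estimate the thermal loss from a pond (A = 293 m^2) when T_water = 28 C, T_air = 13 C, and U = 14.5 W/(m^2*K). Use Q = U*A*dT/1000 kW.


Temperature difference dT = 28 - 13 = 15 K
Heat loss (W) = U * A * dT = 14.5 * 293 * 15 = 63727.5 W
Convert to kW: 63727.5 / 1000 = 63.7275 kW

63.7275 kW


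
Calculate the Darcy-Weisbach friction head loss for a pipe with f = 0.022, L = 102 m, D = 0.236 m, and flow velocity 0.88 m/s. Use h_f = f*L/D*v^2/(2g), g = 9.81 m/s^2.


v^2 = 0.88^2 = 0.7744 m^2/s^2
L/D = 102/0.236 = 432.20339
h_f = f*(L/D)*v^2/(2g) = 0.022 * 432.20339 * 0.7744 / 19.62 = 0.375299 m

0.375299 m


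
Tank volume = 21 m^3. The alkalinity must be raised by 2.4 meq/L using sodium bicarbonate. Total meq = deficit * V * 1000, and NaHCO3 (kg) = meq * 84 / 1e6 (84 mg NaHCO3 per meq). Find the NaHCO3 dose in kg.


Tank volume in L = 21 m^3 * 1000 = 21000 L
Total meq required = 2.4 meq/L * 21000 L = 50400 meq
NaHCO3 mass = 50400 meq * 84 mg/meq / 1e6 = 4.2336 kg

4.2336 kg


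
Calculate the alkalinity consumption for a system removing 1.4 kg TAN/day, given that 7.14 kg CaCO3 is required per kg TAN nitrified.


Alkalinity factor: 7.14 kg CaCO3 consumed per kg TAN nitrified
alk = 1.4 kg TAN * 7.14 = 9.996 kg CaCO3/day

9.996 kg CaCO3/day


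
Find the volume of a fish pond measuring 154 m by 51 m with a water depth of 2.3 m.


Base area = L * W = 154 * 51 = 7854 m^2
Volume = area * depth = 7854 * 2.3 = 18064.2 m^3

18064.2 m^3


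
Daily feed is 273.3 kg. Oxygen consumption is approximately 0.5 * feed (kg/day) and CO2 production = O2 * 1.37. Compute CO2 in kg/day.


O2 = 273.3 * 0.5 = 136.65
CO2 = 136.65 * 1.37 = 187.2105

187.2105 kg/day


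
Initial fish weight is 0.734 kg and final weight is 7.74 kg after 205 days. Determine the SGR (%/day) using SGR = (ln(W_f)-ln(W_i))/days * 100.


ln(W_f) = ln(7.74) = 2.0464017
ln(W_i) = ln(0.734) = -0.30924625
ln(W_f) - ln(W_i) = 2.0464017 - -0.30924625 = 2.355648
SGR = 2.355648 / 205 * 100 = 1.1491 %/day

1.1491 %/day


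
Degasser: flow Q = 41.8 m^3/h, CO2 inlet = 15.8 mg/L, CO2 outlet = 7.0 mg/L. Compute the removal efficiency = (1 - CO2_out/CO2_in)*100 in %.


CO2_out / CO2_in = 7.0 / 15.8 = 0.44303797
Fraction remaining = 0.44303797
efficiency = (1 - 0.44303797) * 100 = 55.6962 %

55.6962 %


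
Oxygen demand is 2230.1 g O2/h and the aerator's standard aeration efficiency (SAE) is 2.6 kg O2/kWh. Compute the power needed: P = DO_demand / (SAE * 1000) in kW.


SAE in g O2/kWh = 2.6 * 1000 = 2600 g/kWh
P = DO_demand / SAE_g = 2230.1 / 2600 = 0.857731 kW

0.857731 kW


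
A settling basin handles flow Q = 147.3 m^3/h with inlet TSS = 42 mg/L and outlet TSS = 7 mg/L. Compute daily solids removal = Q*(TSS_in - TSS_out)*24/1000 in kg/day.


Concentration drop: TSS_in - TSS_out = 42 - 7 = 35 mg/L
Hourly solids removed = Q * dTSS = 147.3 m^3/h * 35 mg/L = 5155.5 g/h  (m^3/h * mg/L = g/h)
Daily solids removed = 5155.5 * 24 = 123732 g/day
Convert g to kg: 123732 / 1000 = 123.732 kg/day

123.732 kg/day


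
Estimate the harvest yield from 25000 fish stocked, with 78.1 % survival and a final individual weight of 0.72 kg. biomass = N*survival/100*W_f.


Survivors = 25000 * 78.1/100 = 19525 fish
Harvest biomass = survivors * W_f = 19525 * 0.72 = 14058 kg

14058 kg


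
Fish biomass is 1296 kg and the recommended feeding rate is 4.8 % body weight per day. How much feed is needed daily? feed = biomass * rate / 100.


Feeding rate fraction = 4.8% / 100 = 0.048
Daily feed = 1296 kg * 0.048 = 62.208 kg/day

62.208 kg/day


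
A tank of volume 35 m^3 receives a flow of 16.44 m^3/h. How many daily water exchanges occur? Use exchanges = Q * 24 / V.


Daily flow volume = 16.44 m^3/h * 24 h = 394.56 m^3/day
Exchanges = daily flow / tank volume = 394.56 / 35 = 11.2731 exchanges/day

11.2731 exchanges/day


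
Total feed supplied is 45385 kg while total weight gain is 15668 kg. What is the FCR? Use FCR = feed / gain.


FCR = feed consumed / weight gained
FCR = 45385 kg / 15668 kg = 2.89667

2.89667


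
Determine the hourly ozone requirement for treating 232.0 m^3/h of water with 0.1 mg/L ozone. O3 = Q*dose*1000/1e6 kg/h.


O3 demand (mg/h) = Q * dose * 1000 = 232.0 * 0.1 * 1000 = 23200 mg/h
Convert mg to kg: 23200 / 1e6 = 0.0232 kg/h

0.0232 kg/h


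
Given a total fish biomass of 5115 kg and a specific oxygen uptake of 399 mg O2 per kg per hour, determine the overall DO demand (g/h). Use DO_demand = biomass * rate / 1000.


Total O2 consumption (mg/h) = 5115 kg * 399 mg/(kg*h) = 2040885 mg/h
Convert to g/h: 2040885 / 1000 = 2040.885 g/h

2040.885 g/h


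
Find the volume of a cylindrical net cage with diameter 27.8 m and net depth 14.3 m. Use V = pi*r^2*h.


r = d/2 = 27.8/2 = 13.9 m
Base area = pi*r^2 = pi*13.9^2 = 606.98712 m^2
Volume = 606.98712 * 14.3 = 8679.92 m^3

8679.92 m^3


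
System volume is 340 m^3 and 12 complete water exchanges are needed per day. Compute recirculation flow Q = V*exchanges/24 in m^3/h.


Daily recirculation volume = 340 m^3 * 12 = 4080 m^3/day
Flow rate Q = daily volume / 24 h = 4080 / 24 = 170 m^3/h

170 m^3/h


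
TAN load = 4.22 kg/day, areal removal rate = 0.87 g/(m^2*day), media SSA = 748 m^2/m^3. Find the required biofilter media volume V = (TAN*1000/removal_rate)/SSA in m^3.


A = 4.22*1000 / 0.87 = 4850.5747 m^2
V = 4850.5747 / 748 = 6.48473

6.48473 m^3


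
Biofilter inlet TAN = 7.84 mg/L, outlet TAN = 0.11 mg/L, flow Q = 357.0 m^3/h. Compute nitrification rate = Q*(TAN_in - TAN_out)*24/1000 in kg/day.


Concentration drop: TAN_in - TAN_out = 7.84 - 0.11 = 7.73 mg/L
Hourly TAN removed = Q * dTAN = 357.0 m^3/h * 7.73 mg/L = 2759.61 g/h  (m^3/h * mg/L = g/h)
Daily TAN removed = 2759.61 * 24 = 66230.64 g/day
Convert to kg/day: 66230.64 / 1000 = 66.23064 kg/day

66.23064 kg/day


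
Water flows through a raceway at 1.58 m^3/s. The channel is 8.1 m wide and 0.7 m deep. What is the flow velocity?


Cross-sectional area = W * d = 8.1 * 0.7 = 5.67 m^2
Velocity = Q / A = 1.58 / 5.67 = 0.27866 m/s

0.27866 m/s


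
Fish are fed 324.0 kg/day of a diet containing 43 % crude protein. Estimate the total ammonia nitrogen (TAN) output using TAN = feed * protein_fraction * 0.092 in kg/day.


Protein in feed = 324.0 * 43/100 = 139.32 kg/day
TAN = protein * 0.092 = 139.32 * 0.092 = 12.81744 kg/day

12.81744 kg/day


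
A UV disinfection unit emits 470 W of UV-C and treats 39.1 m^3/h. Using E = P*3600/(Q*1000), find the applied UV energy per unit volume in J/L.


Energy delivered per hour = 470 W * 3600 s = 1692000 J/h
Volume treated per hour = 39.1 m^3/h * 1000 = 39100 L/h
dose = 1692000 / 39100 = 43.2737 J/L

43.2737 J/L


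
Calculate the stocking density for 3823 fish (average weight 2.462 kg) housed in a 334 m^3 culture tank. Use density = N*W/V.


Total biomass = 3823 fish * 2.462 kg = 9412.226 kg
Density = total biomass / volume = 9412.226 / 334 = 28.1803 kg/m^3

28.1803 kg/m^3


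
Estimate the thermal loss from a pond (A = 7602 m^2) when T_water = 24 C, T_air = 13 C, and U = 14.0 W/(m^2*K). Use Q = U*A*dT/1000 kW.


Temperature difference dT = 24 - 13 = 11 K
Heat loss (W) = U * A * dT = 14.0 * 7602 * 11 = 1170708 W
Convert to kW: 1170708 / 1000 = 1170.708 kW

1170.708 kW


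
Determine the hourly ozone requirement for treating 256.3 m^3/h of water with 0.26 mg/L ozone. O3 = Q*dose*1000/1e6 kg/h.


O3 demand (mg/h) = Q * dose * 1000 = 256.3 * 0.26 * 1000 = 66638 mg/h
Convert mg to kg: 66638 / 1e6 = 0.066638 kg/h

0.066638 kg/h


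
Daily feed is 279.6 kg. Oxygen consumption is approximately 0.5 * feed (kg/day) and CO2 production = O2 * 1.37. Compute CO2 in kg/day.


O2 = 279.6 * 0.5 = 139.8
CO2 = 139.8 * 1.37 = 191.526

191.526 kg/day


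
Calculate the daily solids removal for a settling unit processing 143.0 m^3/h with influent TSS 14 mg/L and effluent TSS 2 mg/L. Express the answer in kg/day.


Concentration drop: TSS_in - TSS_out = 14 - 2 = 12 mg/L
Hourly solids removed = Q * dTSS = 143.0 m^3/h * 12 mg/L = 1716 g/h  (m^3/h * mg/L = g/h)
Daily solids removed = 1716 * 24 = 41184 g/day
Convert g to kg: 41184 / 1000 = 41.184 kg/day

41.184 kg/day


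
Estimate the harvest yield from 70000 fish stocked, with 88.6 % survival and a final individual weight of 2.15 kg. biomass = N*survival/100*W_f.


Survivors = 70000 * 88.6/100 = 62020 fish
Harvest biomass = survivors * W_f = 62020 * 2.15 = 133343 kg

133343 kg


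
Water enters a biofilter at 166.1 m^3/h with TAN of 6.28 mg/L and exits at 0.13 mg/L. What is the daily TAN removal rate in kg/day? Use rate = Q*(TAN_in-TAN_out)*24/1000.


Concentration drop: TAN_in - TAN_out = 6.28 - 0.13 = 6.15 mg/L
Hourly TAN removed = Q * dTAN = 166.1 m^3/h * 6.15 mg/L = 1021.515 g/h  (m^3/h * mg/L = g/h)
Daily TAN removed = 1021.515 * 24 = 24516.36 g/day
Convert to kg/day: 24516.36 / 1000 = 24.51636 kg/day

24.51636 kg/day


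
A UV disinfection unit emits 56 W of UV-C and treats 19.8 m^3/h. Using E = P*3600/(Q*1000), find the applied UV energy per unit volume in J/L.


Energy delivered per hour = 56 W * 3600 s = 201600 J/h
Volume treated per hour = 19.8 m^3/h * 1000 = 19800 L/h
dose = 201600 / 19800 = 10.1818 J/L

10.1818 J/L


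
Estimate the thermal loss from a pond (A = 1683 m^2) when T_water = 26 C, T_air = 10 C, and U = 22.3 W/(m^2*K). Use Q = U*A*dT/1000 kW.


Temperature difference dT = 26 - 10 = 16 K
Heat loss (W) = U * A * dT = 22.3 * 1683 * 16 = 600494.4 W
Convert to kW: 600494.4 / 1000 = 600.4944 kW

600.4944 kW


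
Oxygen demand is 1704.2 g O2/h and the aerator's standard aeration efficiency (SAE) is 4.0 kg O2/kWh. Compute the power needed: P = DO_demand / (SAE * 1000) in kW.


SAE in g O2/kWh = 4.0 * 1000 = 4000 g/kWh
P = DO_demand / SAE_g = 1704.2 / 4000 = 0.42605 kW

0.42605 kW


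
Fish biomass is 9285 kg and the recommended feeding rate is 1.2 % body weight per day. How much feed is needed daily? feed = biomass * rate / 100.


Feeding rate fraction = 1.2% / 100 = 0.012
Daily feed = 9285 kg * 0.012 = 111.42 kg/day

111.42 kg/day


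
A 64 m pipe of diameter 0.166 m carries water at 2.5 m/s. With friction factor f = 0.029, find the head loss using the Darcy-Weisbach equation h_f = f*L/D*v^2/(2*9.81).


v^2 = 2.5^2 = 6.25 m^2/s^2
L/D = 64/0.166 = 385.54217
h_f = f*(L/D)*v^2/(2g) = 0.029 * 385.54217 * 6.25 / 19.62 = 3.56165 m

3.56165 m


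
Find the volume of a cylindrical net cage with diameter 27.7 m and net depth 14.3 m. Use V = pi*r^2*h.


r = d/2 = 27.7/2 = 13.85 m
Base area = pi*r^2 = pi*13.85^2 = 602.62816 m^2
Volume = 602.62816 * 14.3 = 8617.58 m^3

8617.58 m^3


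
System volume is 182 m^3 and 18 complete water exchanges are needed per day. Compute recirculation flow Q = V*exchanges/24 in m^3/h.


Daily recirculation volume = 182 m^3 * 18 = 3276 m^3/day
Flow rate Q = daily volume / 24 h = 3276 / 24 = 136.5 m^3/h

136.5 m^3/h


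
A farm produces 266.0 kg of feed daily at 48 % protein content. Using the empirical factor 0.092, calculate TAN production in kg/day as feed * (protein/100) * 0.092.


Protein in feed = 266.0 * 48/100 = 127.68 kg/day
TAN = protein * 0.092 = 127.68 * 0.092 = 11.74656 kg/day

11.74656 kg/day


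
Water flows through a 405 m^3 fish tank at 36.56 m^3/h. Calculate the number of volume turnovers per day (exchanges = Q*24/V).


Daily flow volume = 36.56 m^3/h * 24 h = 877.44 m^3/day
Exchanges = daily flow / tank volume = 877.44 / 405 = 2.16652 exchanges/day

2.16652 exchanges/day


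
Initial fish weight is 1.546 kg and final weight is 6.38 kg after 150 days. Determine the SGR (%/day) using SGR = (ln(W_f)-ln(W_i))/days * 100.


ln(W_f) = ln(6.38) = 1.8531681
ln(W_i) = ln(1.546) = 0.43567095
ln(W_f) - ln(W_i) = 1.8531681 - 0.43567095 = 1.4174971
SGR = 1.4174971 / 150 * 100 = 0.944998 %/day

0.944998 %/day


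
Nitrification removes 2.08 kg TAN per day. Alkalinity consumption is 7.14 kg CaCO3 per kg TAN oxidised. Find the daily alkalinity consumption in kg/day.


Alkalinity factor: 7.14 kg CaCO3 consumed per kg TAN nitrified
alk = 2.08 kg TAN * 7.14 = 14.8512 kg CaCO3/day

14.8512 kg CaCO3/day


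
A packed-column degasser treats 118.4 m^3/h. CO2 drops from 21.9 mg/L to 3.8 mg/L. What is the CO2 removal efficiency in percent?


CO2_out / CO2_in = 3.8 / 21.9 = 0.17351598
Fraction remaining = 0.17351598
efficiency = (1 - 0.17351598) * 100 = 82.6484 %

82.6484 %


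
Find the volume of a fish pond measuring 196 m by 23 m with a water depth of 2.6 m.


Base area = L * W = 196 * 23 = 4508 m^2
Volume = area * depth = 4508 * 2.6 = 11720.8 m^3

11720.8 m^3


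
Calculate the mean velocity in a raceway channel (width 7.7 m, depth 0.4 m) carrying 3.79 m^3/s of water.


Cross-sectional area = W * d = 7.7 * 0.4 = 3.08 m^2
Velocity = Q / A = 3.79 / 3.08 = 1.23052 m/s

1.23052 m/s


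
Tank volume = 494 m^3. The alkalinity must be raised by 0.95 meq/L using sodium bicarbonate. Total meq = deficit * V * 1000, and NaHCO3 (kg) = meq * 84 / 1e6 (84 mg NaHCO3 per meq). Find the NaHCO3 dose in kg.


Tank volume in L = 494 m^3 * 1000 = 494000 L
Total meq required = 0.95 meq/L * 494000 L = 469300 meq
NaHCO3 mass = 469300 meq * 84 mg/meq / 1e6 = 39.4212 kg

39.4212 kg


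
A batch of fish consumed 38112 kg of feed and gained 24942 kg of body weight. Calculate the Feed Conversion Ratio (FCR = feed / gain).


FCR = feed consumed / weight gained
FCR = 38112 kg / 24942 kg = 1.52803

1.52803


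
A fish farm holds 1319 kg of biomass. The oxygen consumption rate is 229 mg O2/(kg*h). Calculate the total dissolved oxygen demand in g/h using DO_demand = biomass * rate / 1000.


Total O2 consumption (mg/h) = 1319 kg * 229 mg/(kg*h) = 302051 mg/h
Convert to g/h: 302051 / 1000 = 302.051 g/h

302.051 g/h


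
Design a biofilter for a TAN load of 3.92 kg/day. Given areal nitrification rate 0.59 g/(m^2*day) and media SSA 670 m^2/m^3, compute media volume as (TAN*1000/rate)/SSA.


A = 3.92*1000 / 0.59 = 6644.0678 m^2
V = 6644.0678 / 670 = 9.91652

9.91652 m^3


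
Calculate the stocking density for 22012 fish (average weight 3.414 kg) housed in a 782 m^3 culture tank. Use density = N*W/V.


Total biomass = 22012 fish * 3.414 kg = 75148.968 kg
Density = total biomass / volume = 75148.968 / 782 = 96.0984 kg/m^3

96.0984 kg/m^3


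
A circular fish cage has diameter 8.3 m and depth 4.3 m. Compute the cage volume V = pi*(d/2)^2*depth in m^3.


r = d/2 = 8.3/2 = 4.15 m
Base area = pi*r^2 = pi*4.15^2 = 54.106079 m^2
Volume = 54.106079 * 4.3 = 232.656 m^3

232.656 m^3


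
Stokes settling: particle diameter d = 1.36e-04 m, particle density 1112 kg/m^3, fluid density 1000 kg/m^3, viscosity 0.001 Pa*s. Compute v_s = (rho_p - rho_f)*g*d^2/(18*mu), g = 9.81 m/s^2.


Density difference: rho_p - rho_f = 1112 - 1000 = 112 kg/m^3
d^2 = (1.36e-04)^2 = 1.8496e-08 m^2
Numerator = (rho_p - rho_f) * g * d^2 = 112 * 9.81 * 1.8496e-08 = 2.0321925e-05
Denominator = 18 * mu = 18 * 0.001 = 0.018
v_s = 2.0321925e-05 / 0.018 = 0.001129 m/s
Check: Re = rho_f * v_s * d / mu = 1000 * 0.001129 * 1.36e-04 / 0.001 = 0.154 < 1, so Stokes' law applies.

0.001129 m/s


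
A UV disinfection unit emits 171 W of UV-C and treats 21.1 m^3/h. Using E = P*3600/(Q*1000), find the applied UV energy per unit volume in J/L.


Energy delivered per hour = 171 W * 3600 s = 615600 J/h
Volume treated per hour = 21.1 m^3/h * 1000 = 21100 L/h
dose = 615600 / 21100 = 29.1754 J/L

29.1754 J/L


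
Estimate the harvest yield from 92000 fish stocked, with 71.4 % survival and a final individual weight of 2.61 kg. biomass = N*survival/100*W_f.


Survivors = 92000 * 71.4/100 = 65688 fish
Harvest biomass = survivors * W_f = 65688 * 2.61 = 171445.68 kg

171445.68 kg


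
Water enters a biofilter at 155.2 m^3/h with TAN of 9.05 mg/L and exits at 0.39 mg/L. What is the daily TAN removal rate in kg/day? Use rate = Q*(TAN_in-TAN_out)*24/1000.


Concentration drop: TAN_in - TAN_out = 9.05 - 0.39 = 8.66 mg/L
Hourly TAN removed = Q * dTAN = 155.2 m^3/h * 8.66 mg/L = 1344.032 g/h  (m^3/h * mg/L = g/h)
Daily TAN removed = 1344.032 * 24 = 32256.768 g/day
Convert to kg/day: 32256.768 / 1000 = 32.256768 kg/day

32.256768 kg/day


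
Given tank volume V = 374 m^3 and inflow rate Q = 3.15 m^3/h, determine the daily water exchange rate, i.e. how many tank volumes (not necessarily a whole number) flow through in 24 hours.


Daily flow volume = 3.15 m^3/h * 24 h = 75.6 m^3/day
Exchanges = daily flow / tank volume = 75.6 / 374 = 0.202139 exchanges/day

0.202139 exchanges/day


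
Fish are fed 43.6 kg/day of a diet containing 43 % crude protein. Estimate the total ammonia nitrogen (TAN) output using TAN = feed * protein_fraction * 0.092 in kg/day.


Protein in feed = 43.6 * 43/100 = 18.748 kg/day
TAN = protein * 0.092 = 18.748 * 0.092 = 1.724816 kg/day

1.724816 kg/day


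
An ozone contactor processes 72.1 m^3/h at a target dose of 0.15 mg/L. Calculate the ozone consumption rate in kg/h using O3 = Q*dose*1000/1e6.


O3 demand (mg/h) = Q * dose * 1000 = 72.1 * 0.15 * 1000 = 10815 mg/h
Convert mg to kg: 10815 / 1e6 = 0.010815 kg/h

0.010815 kg/h


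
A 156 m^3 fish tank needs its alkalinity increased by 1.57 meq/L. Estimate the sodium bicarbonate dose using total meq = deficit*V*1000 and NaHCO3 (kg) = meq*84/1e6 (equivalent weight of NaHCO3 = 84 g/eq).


Tank volume in L = 156 m^3 * 1000 = 156000 L
Total meq required = 1.57 meq/L * 156000 L = 244920 meq
NaHCO3 mass = 244920 meq * 84 mg/meq / 1e6 = 20.5733 kg

20.5733 kg


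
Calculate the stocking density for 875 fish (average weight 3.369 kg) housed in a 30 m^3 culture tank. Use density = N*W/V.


Total biomass = 875 fish * 3.369 kg = 2947.875 kg
Density = total biomass / volume = 2947.875 / 30 = 98.2625 kg/m^3

98.2625 kg/m^3


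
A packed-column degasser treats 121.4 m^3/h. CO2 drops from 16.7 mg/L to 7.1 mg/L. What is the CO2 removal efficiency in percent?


CO2_out / CO2_in = 7.1 / 16.7 = 0.4251497
Fraction remaining = 0.4251497
efficiency = (1 - 0.4251497) * 100 = 57.485 %

57.485 %


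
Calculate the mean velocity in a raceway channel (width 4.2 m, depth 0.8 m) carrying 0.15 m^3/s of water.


Cross-sectional area = W * d = 4.2 * 0.8 = 3.36 m^2
Velocity = Q / A = 0.15 / 3.36 = 0.0446429 m/s

0.0446429 m/s


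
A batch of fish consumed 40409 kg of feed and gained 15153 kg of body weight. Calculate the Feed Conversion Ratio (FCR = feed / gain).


FCR = feed consumed / weight gained
FCR = 40409 kg / 15153 kg = 2.66673

2.66673


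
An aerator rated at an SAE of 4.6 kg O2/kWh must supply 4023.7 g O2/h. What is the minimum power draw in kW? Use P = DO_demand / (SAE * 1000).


SAE in g O2/kWh = 4.6 * 1000 = 4600 g/kWh
P = DO_demand / SAE_g = 4023.7 / 4600 = 0.874717 kW

0.874717 kW


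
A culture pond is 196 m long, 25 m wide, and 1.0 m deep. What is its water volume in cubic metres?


Base area = L * W = 196 * 25 = 4900 m^2
Volume = area * depth = 4900 * 1.0 = 4900 m^3

4900 m^3


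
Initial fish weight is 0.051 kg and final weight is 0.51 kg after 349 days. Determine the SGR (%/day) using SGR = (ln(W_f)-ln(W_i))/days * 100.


ln(W_f) = ln(0.51) = -0.67334455
ln(W_i) = ln(0.051) = -2.9759296
ln(W_f) - ln(W_i) = -0.67334455 - -2.9759296 = 2.3025851
SGR = 2.3025851 / 349 * 100 = 0.659767 %/day

0.659767 %/day


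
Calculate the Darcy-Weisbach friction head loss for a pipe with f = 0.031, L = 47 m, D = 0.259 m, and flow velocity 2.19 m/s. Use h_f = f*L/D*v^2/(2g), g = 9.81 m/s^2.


v^2 = 2.19^2 = 4.7961 m^2/s^2
L/D = 47/0.259 = 181.46718
h_f = f*(L/D)*v^2/(2g) = 0.031 * 181.46718 * 4.7961 / 19.62 = 1.37515 m

1.37515 m


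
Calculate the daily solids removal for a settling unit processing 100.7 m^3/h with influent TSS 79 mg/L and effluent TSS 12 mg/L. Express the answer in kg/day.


Concentration drop: TSS_in - TSS_out = 79 - 12 = 67 mg/L
Hourly solids removed = Q * dTSS = 100.7 m^3/h * 67 mg/L = 6746.9 g/h  (m^3/h * mg/L = g/h)
Daily solids removed = 6746.9 * 24 = 161925.6 g/day
Convert g to kg: 161925.6 / 1000 = 161.9256 kg/day

161.9256 kg/day


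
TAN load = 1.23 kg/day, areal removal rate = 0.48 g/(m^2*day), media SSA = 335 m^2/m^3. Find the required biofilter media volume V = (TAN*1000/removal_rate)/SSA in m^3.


A = 1.23*1000 / 0.48 = 2562.5 m^2
V = 2562.5 / 335 = 7.64925

7.64925 m^3


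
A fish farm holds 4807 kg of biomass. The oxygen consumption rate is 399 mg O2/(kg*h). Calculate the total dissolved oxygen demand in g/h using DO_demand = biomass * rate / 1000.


Total O2 consumption (mg/h) = 4807 kg * 399 mg/(kg*h) = 1917993 mg/h
Convert to g/h: 1917993 / 1000 = 1917.993 g/h

1917.993 g/h


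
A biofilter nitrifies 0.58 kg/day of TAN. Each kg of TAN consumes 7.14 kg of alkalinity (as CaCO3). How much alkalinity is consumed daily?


Alkalinity factor: 7.14 kg CaCO3 consumed per kg TAN nitrified
alk = 0.58 kg TAN * 7.14 = 4.1412 kg CaCO3/day

4.1412 kg CaCO3/day


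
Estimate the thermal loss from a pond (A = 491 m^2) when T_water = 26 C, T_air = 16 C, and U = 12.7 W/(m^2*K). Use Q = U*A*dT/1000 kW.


Temperature difference dT = 26 - 16 = 10 K
Heat loss (W) = U * A * dT = 12.7 * 491 * 10 = 62357 W
Convert to kW: 62357 / 1000 = 62.357 kW

62.357 kW


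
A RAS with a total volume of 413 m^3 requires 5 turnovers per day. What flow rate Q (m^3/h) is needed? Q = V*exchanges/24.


Daily recirculation volume = 413 m^3 * 5 = 2065 m^3/day
Flow rate Q = daily volume / 24 h = 2065 / 24 = 86.0417 m^3/h

86.0417 m^3/h


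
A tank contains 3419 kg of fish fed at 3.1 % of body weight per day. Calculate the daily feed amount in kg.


Feeding rate fraction = 3.1% / 100 = 0.031
Daily feed = 3419 kg * 0.031 = 105.989 kg/day

105.989 kg/day


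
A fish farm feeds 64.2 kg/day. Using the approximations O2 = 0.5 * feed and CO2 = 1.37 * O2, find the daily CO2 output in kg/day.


O2 = 64.2 * 0.5 = 32.1
CO2 = 32.1 * 1.37 = 43.977

43.977 kg/day


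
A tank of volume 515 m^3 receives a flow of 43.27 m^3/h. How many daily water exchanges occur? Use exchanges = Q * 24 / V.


Daily flow volume = 43.27 m^3/h * 24 h = 1038.48 m^3/day
Exchanges = daily flow / tank volume = 1038.48 / 515 = 2.01647 exchanges/day

2.01647 exchanges/day


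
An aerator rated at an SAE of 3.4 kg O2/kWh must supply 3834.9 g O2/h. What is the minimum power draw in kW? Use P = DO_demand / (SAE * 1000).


SAE in g O2/kWh = 3.4 * 1000 = 3400 g/kWh
P = DO_demand / SAE_g = 3834.9 / 3400 = 1.12791 kW

1.12791 kW


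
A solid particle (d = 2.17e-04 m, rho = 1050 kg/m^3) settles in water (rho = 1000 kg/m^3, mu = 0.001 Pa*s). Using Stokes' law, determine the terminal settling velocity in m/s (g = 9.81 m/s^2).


Density difference: rho_p - rho_f = 1050 - 1000 = 50 kg/m^3
d^2 = (2.17e-04)^2 = 4.7089e-08 m^2
Numerator = (rho_p - rho_f) * g * d^2 = 50 * 9.81 * 4.7089e-08 = 2.3097154e-05
Denominator = 18 * mu = 18 * 0.001 = 0.018
v_s = 2.3097154e-05 / 0.018 = 0.00128318 m/s
Check: Re = rho_f * v_s * d / mu = 1000 * 0.00128318 * 2.17e-04 / 0.001 = 0.278 < 1, so Stokes' law applies.

0.00128318 m/s


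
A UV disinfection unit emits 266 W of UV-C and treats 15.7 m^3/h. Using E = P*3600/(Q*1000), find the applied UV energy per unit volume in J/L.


Energy delivered per hour = 266 W * 3600 s = 957600 J/h
Volume treated per hour = 15.7 m^3/h * 1000 = 15700 L/h
dose = 957600 / 15700 = 60.9936 J/L

60.9936 J/L


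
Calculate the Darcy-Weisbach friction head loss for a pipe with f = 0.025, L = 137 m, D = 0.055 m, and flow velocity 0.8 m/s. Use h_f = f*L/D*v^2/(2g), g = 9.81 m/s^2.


v^2 = 0.8^2 = 0.64 m^2/s^2
L/D = 137/0.055 = 2490.9091
h_f = f*(L/D)*v^2/(2g) = 0.025 * 2490.9091 * 0.64 / 19.62 = 2.03132 m

2.03132 m


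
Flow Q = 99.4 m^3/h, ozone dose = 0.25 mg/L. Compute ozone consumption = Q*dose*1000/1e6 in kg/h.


O3 demand (mg/h) = Q * dose * 1000 = 99.4 * 0.25 * 1000 = 24850 mg/h
Convert mg to kg: 24850 / 1e6 = 0.02485 kg/h

0.02485 kg/h


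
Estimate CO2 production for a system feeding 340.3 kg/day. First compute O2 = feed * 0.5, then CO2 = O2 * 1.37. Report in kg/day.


O2 = 340.3 * 0.5 = 170.15
CO2 = 170.15 * 1.37 = 233.1055

233.1055 kg/day


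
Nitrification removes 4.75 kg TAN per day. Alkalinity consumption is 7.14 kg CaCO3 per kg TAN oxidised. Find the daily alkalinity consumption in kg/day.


Alkalinity factor: 7.14 kg CaCO3 consumed per kg TAN nitrified
alk = 4.75 kg TAN * 7.14 = 33.915 kg CaCO3/day

33.915 kg CaCO3/day


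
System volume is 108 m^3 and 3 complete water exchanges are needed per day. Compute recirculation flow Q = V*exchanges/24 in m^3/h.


Daily recirculation volume = 108 m^3 * 3 = 324 m^3/day
Flow rate Q = daily volume / 24 h = 324 / 24 = 13.5 m^3/h

13.5 m^3/h


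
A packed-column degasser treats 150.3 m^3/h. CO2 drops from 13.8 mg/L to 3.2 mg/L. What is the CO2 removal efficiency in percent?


CO2_out / CO2_in = 3.2 / 13.8 = 0.23188406
Fraction remaining = 0.23188406
efficiency = (1 - 0.23188406) * 100 = 76.8116 %

76.8116 %


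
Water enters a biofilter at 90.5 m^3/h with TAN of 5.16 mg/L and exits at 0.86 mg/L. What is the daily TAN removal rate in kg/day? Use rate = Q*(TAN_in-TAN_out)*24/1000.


Concentration drop: TAN_in - TAN_out = 5.16 - 0.86 = 4.3 mg/L
Hourly TAN removed = Q * dTAN = 90.5 m^3/h * 4.3 mg/L = 389.15 g/h  (m^3/h * mg/L = g/h)
Daily TAN removed = 389.15 * 24 = 9339.6 g/day
Convert to kg/day: 9339.6 / 1000 = 9.3396 kg/day

9.3396 kg/day


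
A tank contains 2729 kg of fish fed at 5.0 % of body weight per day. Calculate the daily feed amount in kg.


Feeding rate fraction = 5.0% / 100 = 0.05
Daily feed = 2729 kg * 0.05 = 136.45 kg/day

136.45 kg/day


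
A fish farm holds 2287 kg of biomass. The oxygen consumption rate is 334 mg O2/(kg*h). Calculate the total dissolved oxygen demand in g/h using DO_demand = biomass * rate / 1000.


Total O2 consumption (mg/h) = 2287 kg * 334 mg/(kg*h) = 763858 mg/h
Convert to g/h: 763858 / 1000 = 763.858 g/h

763.858 g/h


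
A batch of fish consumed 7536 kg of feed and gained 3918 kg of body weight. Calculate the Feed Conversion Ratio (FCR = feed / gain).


FCR = feed consumed / weight gained
FCR = 7536 kg / 3918 kg = 1.92343

1.92343


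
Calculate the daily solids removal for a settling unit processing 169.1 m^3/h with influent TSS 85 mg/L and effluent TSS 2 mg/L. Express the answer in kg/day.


Concentration drop: TSS_in - TSS_out = 85 - 2 = 83 mg/L
Hourly solids removed = Q * dTSS = 169.1 m^3/h * 83 mg/L = 14035.3 g/h  (m^3/h * mg/L = g/h)
Daily solids removed = 14035.3 * 24 = 336847.2 g/day
Convert g to kg: 336847.2 / 1000 = 336.8472 kg/day

336.8472 kg/day


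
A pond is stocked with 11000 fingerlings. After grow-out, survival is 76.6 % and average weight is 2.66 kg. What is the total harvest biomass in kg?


Survivors = 11000 * 76.6/100 = 8426 fish
Harvest biomass = survivors * W_f = 8426 * 2.66 = 22413.16 kg

22413.16 kg


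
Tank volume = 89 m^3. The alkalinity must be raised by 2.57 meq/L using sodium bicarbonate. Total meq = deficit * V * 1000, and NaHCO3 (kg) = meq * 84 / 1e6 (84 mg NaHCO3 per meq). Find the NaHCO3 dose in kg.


Tank volume in L = 89 m^3 * 1000 = 89000 L
Total meq required = 2.57 meq/L * 89000 L = 228730 meq
NaHCO3 mass = 228730 meq * 84 mg/meq / 1e6 = 19.2133 kg

19.2133 kg


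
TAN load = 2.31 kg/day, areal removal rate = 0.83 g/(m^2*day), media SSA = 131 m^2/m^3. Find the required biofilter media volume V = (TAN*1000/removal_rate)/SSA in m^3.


A = 2.31*1000 / 0.83 = 2783.1325 m^2
V = 2783.1325 / 131 = 21.2453

21.2453 m^3


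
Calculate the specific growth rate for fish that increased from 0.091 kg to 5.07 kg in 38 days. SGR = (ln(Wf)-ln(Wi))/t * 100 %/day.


ln(W_f) = ln(5.07) = 1.6233408
ln(W_i) = ln(0.091) = -2.3968958
ln(W_f) - ln(W_i) = 1.6233408 - -2.3968958 = 4.0202366
SGR = 4.0202366 / 38 * 100 = 10.5796 %/day

10.5796 %/day


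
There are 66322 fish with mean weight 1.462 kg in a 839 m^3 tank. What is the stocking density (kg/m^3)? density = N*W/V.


Total biomass = 66322 fish * 1.462 kg = 96962.764 kg
Density = total biomass / volume = 96962.764 / 839 = 115.569 kg/m^3

115.569 kg/m^3


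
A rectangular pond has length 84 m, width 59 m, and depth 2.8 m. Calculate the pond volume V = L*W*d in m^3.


Base area = L * W = 84 * 59 = 4956 m^2
Volume = area * depth = 4956 * 2.8 = 13876.8 m^3

13876.8 m^3
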